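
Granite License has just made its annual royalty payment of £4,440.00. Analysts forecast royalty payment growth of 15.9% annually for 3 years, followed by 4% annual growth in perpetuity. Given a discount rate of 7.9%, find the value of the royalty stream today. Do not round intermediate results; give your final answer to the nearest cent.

D_1 = 5145.96000
D_2 = 5964.16764
D_3 = 6912.47029
Terminal value at year 3: TV = D_3×(1+g_2)/(r−g_2) = 7188.96911/0.039 = 184332.54119
P_0 = D_1/(1+r)^1 + D_2/(1+r)^2 + D_3/(1+r)^3 + TV/(1+r)^3
    = 4769.19370 + 5122.79471 + 5502.61267 + 146736.33792 = 162130.93900

£162130.94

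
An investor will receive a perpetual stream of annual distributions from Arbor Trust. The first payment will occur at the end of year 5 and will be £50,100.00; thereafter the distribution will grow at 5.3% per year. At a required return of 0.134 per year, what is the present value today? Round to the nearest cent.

Value at end of year 4: C₁ / (r − g) = £50,100.00 / (0.134 − 0.053) = £618,518.5185
Discount to today: PV = £618,518.5185 / (1 + 0.134)^4 = £618,518.5185 / 1.653683 = £374,024.88

£374024.88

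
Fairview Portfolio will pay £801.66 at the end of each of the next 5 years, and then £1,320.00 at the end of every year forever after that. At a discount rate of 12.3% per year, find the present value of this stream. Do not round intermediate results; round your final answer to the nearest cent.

£8877.01

PV of 5-year annuity: £801.66 × [1 − (1+0.123)^−5] / 0.123 = 2868.45630
Perpetuity value at year 5: £1,320.00 / 0.123 = 10731.70732
PV of perpetuity: 10731.70732 / (1+0.123)^5 = 6008.55497
Total PV = 2868.45630 + 6008.55497 = 8877.01126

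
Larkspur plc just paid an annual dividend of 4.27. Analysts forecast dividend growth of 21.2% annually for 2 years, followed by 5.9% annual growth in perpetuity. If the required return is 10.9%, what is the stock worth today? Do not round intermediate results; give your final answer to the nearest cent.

D_1 = 5.17524
D_2 = 6.27239
Terminal value at year 2: TV = D_2×(1+g_2)/(r−g_2) = 6.64246/0.05 = 132.84924
P_0 = D_1/(1+r)^1 + D_2/(1+r)^2 + TV/(1+r)^2
    = 4.66658 + 5.10000 + 108.01796 = 117.78454

117.78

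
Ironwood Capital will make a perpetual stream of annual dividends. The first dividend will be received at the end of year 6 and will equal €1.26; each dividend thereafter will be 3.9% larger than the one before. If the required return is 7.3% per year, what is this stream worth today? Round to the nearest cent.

€26.06

Value at end of year 5: C₁ / (r − g) = €1.26 / (0.073 − 0.039) = €37.0588
Discount to today: PV = €37.0588 / (1 + 0.073)^5 = €37.0588 / 1.422324 = €26.06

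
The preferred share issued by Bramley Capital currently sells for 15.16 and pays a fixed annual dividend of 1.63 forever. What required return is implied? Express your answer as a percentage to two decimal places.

P = C/r ⇒ r = C/P = 1.63/15.16 = 0.107520

10.75%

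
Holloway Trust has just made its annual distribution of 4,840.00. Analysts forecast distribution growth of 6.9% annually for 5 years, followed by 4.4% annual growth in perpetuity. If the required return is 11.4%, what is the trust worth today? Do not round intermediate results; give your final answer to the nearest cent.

80157.38

D_1 = 5173.96000
D_2 = 5530.96324
D_3 = 5912.59970
D_4 = 6320.56908
D_5 = 6756.68835
Terminal value at year 5: TV = D_5×(1+g_2)/(r−g_2) = 7053.98264/0.07 = 100771.18053
P_0 = D_1/(1+r)^1 + D_2/(1+r)^2 + D_3/(1+r)^3 + D_4/(1+r)^4 + D_5/(1+r)^5 + TV/(1+r)^5
    = 4644.48833 + 4456.87435 + 4276.83903 + 4104.07623 + 3938.29218 + 58736.81485 = 80157.38498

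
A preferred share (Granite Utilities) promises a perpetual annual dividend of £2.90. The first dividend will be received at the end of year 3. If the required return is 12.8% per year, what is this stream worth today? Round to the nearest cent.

Value at end of year 2: C / r = £2.90 / 0.128 = £22.6563
Discount to today: PV = £22.6563 / (1 + 0.128)^2 = £22.6563 / 1.272384 = £17.81

£17.81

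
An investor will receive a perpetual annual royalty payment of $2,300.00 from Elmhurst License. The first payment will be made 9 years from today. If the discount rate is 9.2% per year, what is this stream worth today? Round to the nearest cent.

Value at end of year 8: C / r = $2,300.00 / 0.092 = $25,000.0000
Discount to today: PV = $25,000.0000 / (1 + 0.092)^8 = $25,000.0000 / 2.022000 = $12,364.00

$12364.00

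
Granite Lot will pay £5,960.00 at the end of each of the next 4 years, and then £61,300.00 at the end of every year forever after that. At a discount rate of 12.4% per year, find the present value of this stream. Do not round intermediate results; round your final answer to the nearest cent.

PV of 4-year annuity: £5,960.00 × [1 − (1+0.124)^−4] / 0.124 = 17951.14826
Perpetuity value at year 4: £61,300.00 / 0.124 = 494354.83871
PV of perpetuity: 494354.83871 / (1+0.124)^4 = 309723.06219
Total PV = 17951.14826 + 309723.06219 = 327674.21045

£327674.21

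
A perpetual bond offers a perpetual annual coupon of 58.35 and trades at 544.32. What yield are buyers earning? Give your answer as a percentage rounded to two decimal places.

P = C/r ⇒ r = C/P = 58.35/544.32 = 0.107198

10.72%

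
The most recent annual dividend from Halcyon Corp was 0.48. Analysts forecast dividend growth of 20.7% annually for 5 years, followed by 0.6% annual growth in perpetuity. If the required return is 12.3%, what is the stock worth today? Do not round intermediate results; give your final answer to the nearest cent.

D_1 = 0.57936
D_2 = 0.69929
D_3 = 0.84404
D_4 = 1.01876
D_5 = 1.22964
Terminal value at year 5: TV = D_5×(1+g_2)/(r−g_2) = 1.23702/0.117 = 10.57279
P_0 = D_1/(1+r)^1 + D_2/(1+r)^2 + D_3/(1+r)^3 + D_4/(1+r)^4 + D_5/(1+r)^5 + TV/(1+r)^5
    = 0.51590 + 0.55449 + 0.59597 + 0.64055 + 0.68846 + 5.91958 = 8.91495

8.91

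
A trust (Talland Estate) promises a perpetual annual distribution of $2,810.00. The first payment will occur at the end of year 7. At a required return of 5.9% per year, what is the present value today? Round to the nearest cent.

$33765.92

Value at end of year 6: C / r = $2,810.00 / 0.059 = $47,627.1186
Discount to today: PV = $47,627.1186 / (1 + 0.059)^6 = $47,627.1186 / 1.410509 = $33,765.92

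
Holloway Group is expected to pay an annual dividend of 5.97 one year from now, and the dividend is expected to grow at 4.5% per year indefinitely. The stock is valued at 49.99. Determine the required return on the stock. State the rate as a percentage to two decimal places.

16.44%

P = D₁/(r − g) ⇒ r = D₁/P + g = 5.9700/49.99 + 0.045 = 0.119424 + 0.045 = 0.164424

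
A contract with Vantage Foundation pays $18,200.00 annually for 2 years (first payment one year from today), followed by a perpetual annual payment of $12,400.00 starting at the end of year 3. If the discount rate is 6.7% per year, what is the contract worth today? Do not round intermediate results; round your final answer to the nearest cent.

$195604.90

PV of 2-year annuity: $18,200.00 × [1 − (1+0.067)^−2] / 0.067 = 33043.27051
Perpetuity value at year 2: $12,400.00 / 0.067 = 185074.62687
PV of perpetuity: 185074.62687 / (1+0.067)^2 = 162561.62938
Total PV = 33043.27051 + 162561.62938 = 195604.89989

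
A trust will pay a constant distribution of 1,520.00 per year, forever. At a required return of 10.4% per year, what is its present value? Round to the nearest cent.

Level perpetuity: PV = C / r = 1,520.00 / 0.104 = 14,615.38

14615.38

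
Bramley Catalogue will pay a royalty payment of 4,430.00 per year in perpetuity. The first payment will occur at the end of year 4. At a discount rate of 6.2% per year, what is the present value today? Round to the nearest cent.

Value at end of year 3: C / r = 4,430.00 / 0.062 = 71,451.6129
Discount to today: PV = 71,451.6129 / (1 + 0.062)^3 = 71,451.6129 / 1.197770 = 59,653.85

59653.85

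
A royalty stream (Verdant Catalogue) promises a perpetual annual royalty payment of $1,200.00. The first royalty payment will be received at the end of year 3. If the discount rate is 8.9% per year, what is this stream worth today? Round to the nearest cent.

$11369.35

Value at end of year 2: C / r = $1,200.00 / 0.089 = $13,483.1461
Discount to today: PV = $13,483.1461 / (1 + 0.089)^2 = $13,483.1461 / 1.185921 = $11,369.35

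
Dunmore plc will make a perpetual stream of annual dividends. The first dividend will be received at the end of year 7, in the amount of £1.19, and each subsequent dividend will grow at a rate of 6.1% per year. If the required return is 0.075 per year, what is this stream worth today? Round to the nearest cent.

Value at end of year 6: C₁ / (r − g) = £1.19 / (0.075 − 0.061) = £85.0000
Discount to today: PV = £85.0000 / (1 + 0.075)^6 = £85.0000 / 1.543302 = £55.08

£55.08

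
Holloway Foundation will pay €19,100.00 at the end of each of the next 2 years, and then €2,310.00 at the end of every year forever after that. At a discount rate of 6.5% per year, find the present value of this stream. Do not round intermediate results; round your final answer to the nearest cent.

PV of 2-year annuity: €19,100.00 × [1 − (1+0.065)^−2] / 0.065 = 34773.96460
Perpetuity value at year 2: €2,310.00 / 0.065 = 35538.46154
PV of perpetuity: 35538.46154 / (1+0.065)^2 = 31332.81451
Total PV = 34773.96460 + 31332.81451 = 66106.77911

€66106.78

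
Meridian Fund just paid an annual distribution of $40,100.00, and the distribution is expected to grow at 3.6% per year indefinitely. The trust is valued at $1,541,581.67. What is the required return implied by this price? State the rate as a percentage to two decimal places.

D₁ = $40,100.00 × 1.036 = $41,543.6000
P = D₁/(r − g) ⇒ r = D₁/P + g = $41,543.6000/$1,541,581.67 + 0.036 = 0.026949 + 0.036 = 0.062949

6.29%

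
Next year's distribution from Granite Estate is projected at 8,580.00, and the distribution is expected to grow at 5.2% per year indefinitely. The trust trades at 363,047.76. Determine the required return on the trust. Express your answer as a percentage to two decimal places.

P = D₁/(r − g) ⇒ r = D₁/P + g = 8,580.0000/363,047.76 + 0.052 = 0.023633 + 0.052 = 0.075633

7.56%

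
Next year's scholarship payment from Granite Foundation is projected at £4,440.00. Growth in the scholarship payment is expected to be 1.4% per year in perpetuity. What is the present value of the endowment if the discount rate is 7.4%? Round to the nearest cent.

£74000.00

Growing perpetuity: P = D₁ / (r − g) = £4,440.0000 / (0.074 − 0.014) = £74,000.00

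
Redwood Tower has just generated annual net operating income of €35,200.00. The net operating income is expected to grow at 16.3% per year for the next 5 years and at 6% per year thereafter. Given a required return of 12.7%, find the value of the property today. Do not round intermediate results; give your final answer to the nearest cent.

€845309.29

D_1 = 40937.60000
D_2 = 47610.42880
D_3 = 55370.92869
D_4 = 64396.39007
D_5 = 74893.00165
Terminal value at year 5: TV = D_5×(1+g_2)/(r−g_2) = 79386.58175/0.067 = 1184874.35451
P_0 = D_1/(1+r)^1 + D_2/(1+r)^2 + D_3/(1+r)^3 + D_4/(1+r)^4 + D_5/(1+r)^5 + TV/(1+r)^5
    = 36324.40106 + 37484.71911 + 38682.10144 + 39917.73201 + 41192.83259 + 651707.50070 = 845309.28693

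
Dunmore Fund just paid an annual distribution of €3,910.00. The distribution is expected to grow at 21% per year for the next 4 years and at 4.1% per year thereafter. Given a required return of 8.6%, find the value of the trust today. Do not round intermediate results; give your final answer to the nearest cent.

D_1 = 4731.10000
D_2 = 5724.63100
D_3 = 6926.80351
D_4 = 8381.43225
Terminal value at year 4: TV = D_4×(1+g_2)/(r−g_2) = 8725.07097/0.045 = 193890.46598
P_0 = D_1/(1+r)^1 + D_2/(1+r)^2 + D_3/(1+r)^3 + D_4/(1+r)^4 + TV/(1+r)^4
    = 4356.44567 + 4853.86673 + 5408.08355 + 6025.58112 + 139391.77660 = 160035.75368

€160035.75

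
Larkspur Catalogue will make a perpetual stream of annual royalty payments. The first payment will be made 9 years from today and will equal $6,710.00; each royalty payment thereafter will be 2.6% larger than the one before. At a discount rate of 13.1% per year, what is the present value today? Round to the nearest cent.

$23868.90

Value at end of year 8: C₁ / (r − g) = $6,710.00 / (0.131 − 0.026) = $63,904.7619
Discount to today: PV = $63,904.7619 / (1 + 0.131)^8 = $63,904.7619 / 2.677323 = $23,868.90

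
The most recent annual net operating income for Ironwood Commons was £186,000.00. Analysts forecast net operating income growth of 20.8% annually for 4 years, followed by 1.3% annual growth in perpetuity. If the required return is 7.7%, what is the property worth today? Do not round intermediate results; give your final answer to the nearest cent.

£5659058.40

D_1 = 224688.00000
D_2 = 271423.10400
D_3 = 327879.10963
D_4 = 396077.96444
Terminal value at year 4: TV = D_4×(1+g_2)/(r−g_2) = 401226.97797/0.064 = 6269171.53083
P_0 = D_1/(1+r)^1 + D_2/(1+r)^2 + D_3/(1+r)^3 + D_4/(1+r)^4 + TV/(1+r)^4
    = 208623.95543 + 233999.75688 + 262462.12285 + 294386.48506 + 4659586.08380 = 5659058.40402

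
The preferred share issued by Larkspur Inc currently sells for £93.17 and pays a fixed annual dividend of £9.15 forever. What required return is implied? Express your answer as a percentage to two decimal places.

P = C/r ⇒ r = C/P = £9.15/£93.17 = 0.098208

9.82%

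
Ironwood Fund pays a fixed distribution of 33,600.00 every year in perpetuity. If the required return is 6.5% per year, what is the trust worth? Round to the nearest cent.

516923.08

Level perpetuity: PV = C / r = 33,600.00 / 0.065 = 516,923.08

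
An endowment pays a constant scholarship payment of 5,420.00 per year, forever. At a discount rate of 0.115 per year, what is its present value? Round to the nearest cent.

Level perpetuity: PV = C / r = 5,420.00 / 0.115 = 47,130.43

47130.43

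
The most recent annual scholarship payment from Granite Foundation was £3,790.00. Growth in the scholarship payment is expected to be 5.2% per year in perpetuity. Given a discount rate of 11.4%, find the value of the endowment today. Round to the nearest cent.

D₁ = D₀ × (1 + g) = £3,790.00 × 1.052 = £3,987.0800
Growing perpetuity: P = D₁ / (r − g) = £3,987.0800 / (0.114 − 0.052) = £64,307.74

£64307.74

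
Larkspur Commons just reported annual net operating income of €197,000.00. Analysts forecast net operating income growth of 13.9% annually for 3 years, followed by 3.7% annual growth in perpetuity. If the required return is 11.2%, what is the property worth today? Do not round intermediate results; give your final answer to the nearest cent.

D_1 = 224383.00000
D_2 = 255572.23700
D_3 = 291096.77794
Terminal value at year 3: TV = D_3×(1+g_2)/(r−g_2) = 301867.35873/0.075 = 4024898.11636
P_0 = D_1/(1+r)^1 + D_2/(1+r)^2 + D_3/(1+r)^3 + TV/(1+r)^3
    = 201783.27338 + 206682.68739 + 211701.06200 + 2927120.01721 = 3547287.03999

€3547287.04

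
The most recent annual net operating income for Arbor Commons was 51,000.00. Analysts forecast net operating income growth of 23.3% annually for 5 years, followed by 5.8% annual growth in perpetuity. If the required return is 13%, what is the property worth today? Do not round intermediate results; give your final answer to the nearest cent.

1492973.79

D_1 = 62883.00000
D_2 = 77534.73900
D_3 = 95600.33319
D_4 = 117875.21082
D_5 = 145340.13494
Terminal value at year 5: TV = D_5×(1+g_2)/(r−g_2) = 153769.86277/0.072 = 2135692.53843
P_0 = D_1/(1+r)^1 + D_2/(1+r)^2 + D_3/(1+r)^3 + D_4/(1+r)^4 + D_5/(1+r)^5 + TV/(1+r)^5
    = 55648.67257 + 60721.07369 + 66255.82643 + 72295.07432 + 78884.80234 + 1159168.34547 = 1492973.79483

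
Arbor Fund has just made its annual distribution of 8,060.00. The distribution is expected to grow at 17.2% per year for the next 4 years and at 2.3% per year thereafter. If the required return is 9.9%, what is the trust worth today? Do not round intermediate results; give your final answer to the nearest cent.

178280.45

D_1 = 9446.32000
D_2 = 11071.08704
D_3 = 12975.31401
D_4 = 15207.06802
Terminal value at year 4: TV = D_4×(1+g_2)/(r−g_2) = 15556.83059/0.076 = 204695.13928
P_0 = D_1/(1+r)^1 + D_2/(1+r)^2 + D_3/(1+r)^3 + D_4/(1+r)^4 + TV/(1+r)^4
    = 8595.37762 + 9166.31717 + 9775.18082 + 10424.48764 + 140319.09024 = 178280.45348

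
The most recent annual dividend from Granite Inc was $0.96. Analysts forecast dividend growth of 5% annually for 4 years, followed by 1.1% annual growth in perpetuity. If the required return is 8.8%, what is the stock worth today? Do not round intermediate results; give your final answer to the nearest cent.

D_1 = 1.00800
D_2 = 1.05840
D_3 = 1.11132
D_4 = 1.16689
Terminal value at year 4: TV = D_4×(1+g_2)/(r−g_2) = 1.17972/0.077 = 15.32106
P_0 = D_1/(1+r)^1 + D_2/(1+r)^2 + D_3/(1+r)^3 + D_4/(1+r)^4 + TV/(1+r)^4
    = 0.92647 + 0.89411 + 0.86288 + 0.83275 + 10.93385 = 14.45007

$14.45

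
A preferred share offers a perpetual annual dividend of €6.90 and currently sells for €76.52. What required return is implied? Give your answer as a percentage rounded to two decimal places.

9.02%

P = C/r ⇒ r = C/P = €6.90/€76.52 = 0.090173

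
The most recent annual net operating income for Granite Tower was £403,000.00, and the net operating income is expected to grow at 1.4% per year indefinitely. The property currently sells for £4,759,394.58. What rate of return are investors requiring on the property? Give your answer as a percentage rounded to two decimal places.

9.99%

D₁ = £403,000.00 × 1.014 = £408,642.0000
P = D₁/(r − g) ⇒ r = D₁/P + g = £408,642.0000/£4,759,394.58 + 0.014 = 0.085860 + 0.014 = 0.099860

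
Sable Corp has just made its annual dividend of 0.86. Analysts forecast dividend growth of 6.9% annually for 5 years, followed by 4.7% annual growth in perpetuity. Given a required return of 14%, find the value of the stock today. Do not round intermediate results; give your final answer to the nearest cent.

10.58

D_1 = 0.91934
D_2 = 0.98277
D_3 = 1.05059
D_4 = 1.12308
D_5 = 1.20057
Terminal value at year 5: TV = D_5×(1+g_2)/(r−g_2) = 1.25700/0.093 = 13.51608
P_0 = D_1/(1+r)^1 + D_2/(1+r)^2 + D_3/(1+r)^3 + D_4/(1+r)^4 + D_5/(1+r)^5 + TV/(1+r)^5
    = 0.80644 + 0.75621 + 0.70912 + 0.66495 + 0.62354 + 7.01983 = 10.58008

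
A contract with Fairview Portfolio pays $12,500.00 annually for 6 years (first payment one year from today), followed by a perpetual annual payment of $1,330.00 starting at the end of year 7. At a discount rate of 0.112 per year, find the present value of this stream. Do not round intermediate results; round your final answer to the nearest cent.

$58859.09

PV of 6-year annuity: $12,500.00 × [1 − (1+0.112)^−6] / 0.112 = 52578.43632
Perpetuity value at year 6: $1,330.00 / 0.112 = 11875.00000
PV of perpetuity: 11875.00000 / (1+0.112)^6 = 6280.65438
Total PV = 52578.43632 + 6280.65438 = 58859.09070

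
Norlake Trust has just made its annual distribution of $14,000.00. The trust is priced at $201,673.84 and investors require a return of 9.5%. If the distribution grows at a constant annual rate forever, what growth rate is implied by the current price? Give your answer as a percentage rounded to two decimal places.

P = D₀(1+g)/(r−g) ⇒ P(r−g) = D₀(1+g) ⇒ g(P+D₀) = P·r − D₀
g = (P·r − D₀)/(P + D₀) = ($201,673.84×0.095 − $14,000.00) / ($201,673.84 + $14,000.00) = 0.023920

2.39%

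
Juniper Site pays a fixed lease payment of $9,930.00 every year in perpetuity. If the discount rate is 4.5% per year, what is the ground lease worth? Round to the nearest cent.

Level perpetuity: PV = C / r = $9,930.00 / 0.045 = $220,666.67

$220666.67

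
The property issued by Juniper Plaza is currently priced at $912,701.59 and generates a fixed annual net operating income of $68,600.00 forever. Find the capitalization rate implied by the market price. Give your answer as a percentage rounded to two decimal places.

7.52%

P = C/r ⇒ r = C/P = $68,600.00/$912,701.59 = 0.075161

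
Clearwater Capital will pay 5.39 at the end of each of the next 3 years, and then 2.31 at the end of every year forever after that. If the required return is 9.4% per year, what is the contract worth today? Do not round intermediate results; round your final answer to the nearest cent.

PV of 3-year annuity: 5.39 × [1 − (1+0.094)^−3] / 0.094 = 13.54700
Perpetuity value at year 3: 2.31 / 0.094 = 24.57447
PV of perpetuity: 24.57447 / (1+0.094)^3 = 18.76861
Total PV = 13.54700 + 18.76861 = 32.31561

32.32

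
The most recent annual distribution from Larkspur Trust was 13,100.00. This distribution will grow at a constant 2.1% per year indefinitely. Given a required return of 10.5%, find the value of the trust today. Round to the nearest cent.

159227.38

D₁ = D₀ × (1 + g) = 13,100.00 × 1.021 = 13,375.1000
Growing perpetuity: P = D₁ / (r − g) = 13,375.1000 / (0.105 − 0.021) = 159,227.38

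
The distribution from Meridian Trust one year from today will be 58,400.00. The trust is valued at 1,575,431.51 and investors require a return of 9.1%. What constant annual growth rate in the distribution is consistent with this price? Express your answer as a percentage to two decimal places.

5.39%

P = D₁/(r−g) ⇒ g = r − D₁/P = 0.091 − 58,400.00/1,575,431.51 = 0.053931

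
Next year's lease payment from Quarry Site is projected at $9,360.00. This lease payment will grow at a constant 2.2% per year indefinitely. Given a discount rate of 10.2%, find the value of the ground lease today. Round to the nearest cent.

$117000.00

Growing perpetuity: P = D₁ / (r − g) = $9,360.0000 / (0.102 − 0.022) = $117,000.00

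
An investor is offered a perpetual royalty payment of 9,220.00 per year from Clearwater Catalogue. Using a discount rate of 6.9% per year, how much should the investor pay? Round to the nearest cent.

Level perpetuity: PV = C / r = 9,220.00 / 0.069 = 133,623.19

133623.19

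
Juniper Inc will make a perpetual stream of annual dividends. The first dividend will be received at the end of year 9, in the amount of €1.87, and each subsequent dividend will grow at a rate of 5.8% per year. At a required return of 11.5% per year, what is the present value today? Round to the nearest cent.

Value at end of year 8: C₁ / (r − g) = €1.87 / (0.115 − 0.058) = €32.8070
Discount to today: PV = €32.8070 / (1 + 0.115)^8 = €32.8070 / 2.388905 = €13.73

€13.73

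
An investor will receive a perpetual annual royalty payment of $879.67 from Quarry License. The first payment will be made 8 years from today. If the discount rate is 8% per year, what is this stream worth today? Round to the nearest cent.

$6415.99

Value at end of year 7: C / r = $879.67 / 0.08 = $10,995.8750
Discount to today: PV = $10,995.8750 / (1 + 0.08)^7 = $10,995.8750 / 1.713824 = $6,415.99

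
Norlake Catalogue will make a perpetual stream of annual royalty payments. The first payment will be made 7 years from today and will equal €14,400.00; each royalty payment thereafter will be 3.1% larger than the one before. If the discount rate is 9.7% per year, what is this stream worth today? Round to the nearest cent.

€125192.64

Value at end of year 6: C₁ / (r − g) = €14,400.00 / (0.097 − 0.031) = €218,181.8182
Discount to today: PV = €218,181.8182 / (1 + 0.097)^6 = €218,181.8182 / 1.742769 = €125,192.64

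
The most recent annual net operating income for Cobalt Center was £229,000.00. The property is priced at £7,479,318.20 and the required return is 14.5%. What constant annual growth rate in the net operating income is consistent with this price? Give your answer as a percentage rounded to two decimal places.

11.10%

P = D₀(1+g)/(r−g) ⇒ P(r−g) = D₀(1+g) ⇒ g(P+D₀) = P·r − D₀
g = (P·r − D₀)/(P + D₀) = (£7,479,318.20×0.145 − £229,000.00) / (£7,479,318.20 + £229,000.00) = 0.110984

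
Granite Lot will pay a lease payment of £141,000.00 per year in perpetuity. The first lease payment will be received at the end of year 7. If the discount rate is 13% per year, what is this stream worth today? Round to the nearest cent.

Value at end of year 6: C / r = £141,000.00 / 0.13 = £1,084,615.3846
Discount to today: PV = £1,084,615.3846 / (1 + 0.13)^6 = £1,084,615.3846 / 2.081952 = £520,960.86

£520960.86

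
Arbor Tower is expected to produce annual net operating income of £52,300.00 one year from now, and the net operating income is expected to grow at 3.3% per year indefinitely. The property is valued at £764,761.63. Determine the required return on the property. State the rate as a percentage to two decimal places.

P = D₁/(r − g) ⇒ r = D₁/P + g = £52,300.0000/£764,761.63 + 0.033 = 0.068387 + 0.033 = 0.101387

10.14%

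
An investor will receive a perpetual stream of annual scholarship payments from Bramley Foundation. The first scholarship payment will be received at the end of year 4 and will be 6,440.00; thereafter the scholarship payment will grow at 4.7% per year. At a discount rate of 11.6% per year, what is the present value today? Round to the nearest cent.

67149.72

Value at end of year 3: C₁ / (r − g) = 6,440.00 / (0.116 − 0.047) = 93,333.3333
Discount to today: PV = 93,333.3333 / (1 + 0.116)^3 = 93,333.3333 / 1.389929 = 67,149.72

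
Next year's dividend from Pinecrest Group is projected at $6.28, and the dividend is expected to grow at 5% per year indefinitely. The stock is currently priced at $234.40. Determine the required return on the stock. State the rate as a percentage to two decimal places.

7.68%

P = D₁/(r − g) ⇒ r = D₁/P + g = $6.2800/$234.40 + 0.05 = 0.026792 + 0.05 = 0.076792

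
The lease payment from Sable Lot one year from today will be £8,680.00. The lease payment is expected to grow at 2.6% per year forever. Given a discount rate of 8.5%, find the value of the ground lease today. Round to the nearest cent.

£147118.64

Growing perpetuity: P = D₁ / (r − g) = £8,680.0000 / (0.085 − 0.026) = £147,118.64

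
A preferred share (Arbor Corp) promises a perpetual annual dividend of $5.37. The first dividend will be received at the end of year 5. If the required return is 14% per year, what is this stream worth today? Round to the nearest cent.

$22.71

Value at end of year 4: C / r = $5.37 / 0.14 = $38.3571
Discount to today: PV = $38.3571 / (1 + 0.14)^4 = $38.3571 / 1.688960 = $22.71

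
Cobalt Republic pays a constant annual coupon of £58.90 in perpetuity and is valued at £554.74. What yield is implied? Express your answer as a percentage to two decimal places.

P = C/r ⇒ r = C/P = £58.90/£554.74 = 0.106176

10.62%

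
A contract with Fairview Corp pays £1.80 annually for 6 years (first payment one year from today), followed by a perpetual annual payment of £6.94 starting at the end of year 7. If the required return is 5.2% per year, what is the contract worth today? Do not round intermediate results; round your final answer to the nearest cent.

PV of 6-year annuity: £1.80 × [1 − (1+0.052)^−6] / 0.052 = 9.07810
Perpetuity value at year 6: £6.94 / 0.052 = 133.46154
PV of perpetuity: 133.46154 / (1+0.052)^6 = 98.46042
Total PV = 9.07810 + 98.46042 = 107.53852

£107.54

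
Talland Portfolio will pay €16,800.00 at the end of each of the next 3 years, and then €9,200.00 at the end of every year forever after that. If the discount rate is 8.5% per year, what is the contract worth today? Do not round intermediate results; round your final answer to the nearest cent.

PV of 3-year annuity: €16,800.00 × [1 − (1+0.085)^−3] / 0.085 = 42907.57584
Perpetuity value at year 3: €9,200.00 / 0.085 = 108235.29412
PV of perpetuity: 108235.29412 / (1+0.085)^3 = 84738.28830
Total PV = 42907.57584 + 84738.28830 = 127645.86414

€127645.86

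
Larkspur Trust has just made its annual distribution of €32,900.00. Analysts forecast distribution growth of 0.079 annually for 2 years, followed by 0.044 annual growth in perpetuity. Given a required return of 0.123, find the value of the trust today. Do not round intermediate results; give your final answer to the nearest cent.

€463360.55

D_1 = 35499.10000
D_2 = 38303.52890
Terminal value at year 2: TV = D_2×(1+g_2)/(r−g_2) = 39988.88417/0.079 = 506188.40724
P_0 = D_1/(1+r)^1 + D_2/(1+r)^2 + TV/(1+r)^2
    = 31610.95280 + 30372.41147 + 401377.18444 = 463360.54871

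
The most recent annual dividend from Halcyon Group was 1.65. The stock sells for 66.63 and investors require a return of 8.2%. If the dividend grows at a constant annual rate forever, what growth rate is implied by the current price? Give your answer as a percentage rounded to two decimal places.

P = D₀(1+g)/(r−g) ⇒ P(r−g) = D₀(1+g) ⇒ g(P+D₀) = P·r − D₀
g = (P·r − D₀)/(P + D₀) = (66.63×0.082 − 1.65) / (66.63 + 1.65) = 0.055853

5.59%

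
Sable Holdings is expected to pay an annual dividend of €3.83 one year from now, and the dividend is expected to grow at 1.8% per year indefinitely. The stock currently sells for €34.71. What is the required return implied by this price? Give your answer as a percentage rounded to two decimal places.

12.83%

P = D₁/(r − g) ⇒ r = D₁/P + g = €3.8300/€34.71 + 0.018 = 0.110343 + 0.018 = 0.128343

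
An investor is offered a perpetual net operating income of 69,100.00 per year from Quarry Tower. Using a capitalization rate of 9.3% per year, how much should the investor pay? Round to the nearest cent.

743010.75

Level perpetuity: PV = C / r = 69,100.00 / 0.093 = 743,010.75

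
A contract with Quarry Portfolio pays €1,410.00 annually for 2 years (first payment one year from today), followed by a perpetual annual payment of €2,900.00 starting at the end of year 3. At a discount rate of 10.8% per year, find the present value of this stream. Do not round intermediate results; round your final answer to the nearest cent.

PV of 2-year annuity: €1,410.00 × [1 − (1+0.108)^−2] / 0.108 = 2421.08590
Perpetuity value at year 2: €2,900.00 / 0.108 = 26851.85185
PV of perpetuity: 26851.85185 / (1+0.108)^2 = 21872.31348
Total PV = 2421.08590 + 21872.31348 = 24293.39938

€24293.40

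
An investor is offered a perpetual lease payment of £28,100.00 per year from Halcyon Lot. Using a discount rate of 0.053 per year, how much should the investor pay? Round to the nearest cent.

Level perpetuity: PV = C / r = £28,100.00 / 0.053 = £530,188.68

£530188.68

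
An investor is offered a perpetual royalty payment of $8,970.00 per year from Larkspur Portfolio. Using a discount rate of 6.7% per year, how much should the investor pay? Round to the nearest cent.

$133880.60

Level perpetuity: PV = C / r = $8,970.00 / 0.067 = $133,880.60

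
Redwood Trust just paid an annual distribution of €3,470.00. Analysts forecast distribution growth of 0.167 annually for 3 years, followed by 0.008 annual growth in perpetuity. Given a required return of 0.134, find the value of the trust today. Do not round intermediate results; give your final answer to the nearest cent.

€41282.41

D_1 = 4049.49000
D_2 = 4725.75483
D_3 = 5514.95589
Terminal value at year 3: TV = D_3×(1+g_2)/(r−g_2) = 5559.07553/0.126 = 44119.64709
P_0 = D_1/(1+r)^1 + D_2/(1+r)^2 + D_3/(1+r)^3 + TV/(1+r)^3
    = 3570.97884 + 3674.89621 + 3781.83763 + 30254.70107 = 41282.41375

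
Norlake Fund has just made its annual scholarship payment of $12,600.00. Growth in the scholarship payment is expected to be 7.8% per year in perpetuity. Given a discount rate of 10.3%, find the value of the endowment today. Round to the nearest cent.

D₁ = D₀ × (1 + g) = $12,600.00 × 1.078 = $13,582.8000
Growing perpetuity: P = D₁ / (r − g) = $13,582.8000 / (0.103 − 0.078) = $543,312.00

$543312.00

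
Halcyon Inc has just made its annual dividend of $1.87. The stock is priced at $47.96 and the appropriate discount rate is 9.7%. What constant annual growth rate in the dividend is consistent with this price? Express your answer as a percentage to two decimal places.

P = D₀(1+g)/(r−g) ⇒ P(r−g) = D₀(1+g) ⇒ g(P+D₀) = P·r − D₀
g = (P·r − D₀)/(P + D₀) = ($47.96×0.097 − $1.87) / ($47.96 + $1.87) = 0.055832

5.58%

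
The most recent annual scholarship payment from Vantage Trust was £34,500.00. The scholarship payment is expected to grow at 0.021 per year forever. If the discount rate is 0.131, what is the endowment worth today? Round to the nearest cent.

£320222.73

D₁ = D₀ × (1 + g) = £34,500.00 × 1.021 = £35,224.5000
Growing perpetuity: P = D₁ / (r − g) = £35,224.5000 / (0.131 − 0.021) = £320,222.73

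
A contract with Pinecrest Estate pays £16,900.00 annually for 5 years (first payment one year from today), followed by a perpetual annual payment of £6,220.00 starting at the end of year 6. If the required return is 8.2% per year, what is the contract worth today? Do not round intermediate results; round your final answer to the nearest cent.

PV of 5-year annuity: £16,900.00 × [1 − (1+0.082)^−5] / 0.082 = 67122.60396
Perpetuity value at year 5: £6,220.00 / 0.082 = 75853.65854
PV of perpetuity: 75853.65854 / (1+0.082)^5 = 51149.36288
Total PV = 67122.60396 + 51149.36288 = 118271.96684

£118271.97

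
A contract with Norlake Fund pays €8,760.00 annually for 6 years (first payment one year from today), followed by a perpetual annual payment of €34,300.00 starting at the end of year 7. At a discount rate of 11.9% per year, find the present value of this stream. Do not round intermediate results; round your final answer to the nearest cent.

€182931.88

PV of 6-year annuity: €8,760.00 × [1 − (1+0.119)^−6] / 0.119 = 36118.16326
Perpetuity value at year 6: €34,300.00 / 0.119 = 288235.29412
PV of perpetuity: 288235.29412 / (1+0.119)^6 = 146813.71879
Total PV = 36118.16326 + 146813.71879 = 182931.88205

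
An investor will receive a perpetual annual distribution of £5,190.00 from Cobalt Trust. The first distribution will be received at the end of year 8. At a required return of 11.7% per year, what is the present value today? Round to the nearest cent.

£20446.04

Value at end of year 7: C / r = £5,190.00 / 0.117 = £44,358.9744
Discount to today: PV = £44,358.9744 / (1 + 0.117)^7 = £44,358.9744 / 2.169563 = £20,446.04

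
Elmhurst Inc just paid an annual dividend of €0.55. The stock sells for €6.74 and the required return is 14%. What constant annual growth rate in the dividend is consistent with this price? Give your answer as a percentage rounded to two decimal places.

5.40%

P = D₀(1+g)/(r−g) ⇒ P(r−g) = D₀(1+g) ⇒ g(P+D₀) = P·r − D₀
g = (P·r − D₀)/(P + D₀) = (€6.74×0.14 − €0.55) / (€6.74 + €0.55) = 0.053992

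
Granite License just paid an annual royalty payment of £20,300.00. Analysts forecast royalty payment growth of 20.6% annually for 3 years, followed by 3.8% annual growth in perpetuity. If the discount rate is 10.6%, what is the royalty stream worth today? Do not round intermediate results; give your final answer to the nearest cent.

£474346.23

D_1 = 24481.80000
D_2 = 29525.05080
D_3 = 35607.21126
Terminal value at year 3: TV = D_3×(1+g_2)/(r−g_2) = 36960.28529/0.068 = 543533.60725
P_0 = D_1/(1+r)^1 + D_2/(1+r)^2 + D_3/(1+r)^3 + TV/(1+r)^3
    = 22135.44304 + 24136.83933 + 26319.19370 + 401754.75096 = 474346.22704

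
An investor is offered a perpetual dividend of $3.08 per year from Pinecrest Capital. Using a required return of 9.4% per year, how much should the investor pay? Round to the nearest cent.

Level perpetuity: PV = C / r = $3.08 / 0.094 = $32.77

$32.77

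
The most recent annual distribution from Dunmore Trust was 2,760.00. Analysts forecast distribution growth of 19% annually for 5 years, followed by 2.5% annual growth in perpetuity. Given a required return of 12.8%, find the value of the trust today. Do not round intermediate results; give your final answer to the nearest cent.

52140.28

D_1 = 3284.40000
D_2 = 3908.43600
D_3 = 4651.03884
D_4 = 5534.73622
D_5 = 6586.33610
Terminal value at year 5: TV = D_5×(1+g_2)/(r−g_2) = 6750.99450/0.103 = 65543.63596
P_0 = D_1/(1+r)^1 + D_2/(1+r)^2 + D_3/(1+r)^3 + D_4/(1+r)^4 + D_5/(1+r)^5 + TV/(1+r)^5
    = 2911.70213 + 3071.74249 + 3240.57940 + 3418.69636 + 3606.60343 + 35890.95641 = 52140.28022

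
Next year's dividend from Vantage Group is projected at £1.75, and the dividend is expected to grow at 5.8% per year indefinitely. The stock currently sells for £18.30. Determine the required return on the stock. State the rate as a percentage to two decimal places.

15.36%

P = D₁/(r − g) ⇒ r = D₁/P + g = £1.7500/£18.30 + 0.058 = 0.095628 + 0.058 = 0.153628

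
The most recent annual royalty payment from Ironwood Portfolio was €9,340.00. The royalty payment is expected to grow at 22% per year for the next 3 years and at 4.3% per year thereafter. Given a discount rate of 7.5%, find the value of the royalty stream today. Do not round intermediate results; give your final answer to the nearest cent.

D_1 = 11394.80000
D_2 = 13901.65600
D_3 = 16960.02032
Terminal value at year 3: TV = D_3×(1+g_2)/(r−g_2) = 17689.30119/0.032 = 552790.66231
P_0 = D_1/(1+r)^1 + D_2/(1+r)^2 + D_3/(1+r)^3 + TV/(1+r)^3
    = 10599.81395 + 12029.55630 + 13652.14762 + 444974.68635 = 481256.20422

€481256.20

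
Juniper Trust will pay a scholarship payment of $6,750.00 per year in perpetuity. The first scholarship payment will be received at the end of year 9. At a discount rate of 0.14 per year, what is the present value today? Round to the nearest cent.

Value at end of year 8: C / r = $6,750.00 / 0.14 = $48,214.2857
Discount to today: PV = $48,214.2857 / (1 + 0.14)^8 = $48,214.2857 / 2.852586 = $16,901.95

$16901.95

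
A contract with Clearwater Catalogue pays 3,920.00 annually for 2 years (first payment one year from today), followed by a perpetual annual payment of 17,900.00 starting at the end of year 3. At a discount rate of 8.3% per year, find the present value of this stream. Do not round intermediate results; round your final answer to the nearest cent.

190834.78

PV of 2-year annuity: 3,920.00 × [1 − (1+0.083)^−2] / 0.083 = 6961.75000
Perpetuity value at year 2: 17,900.00 / 0.083 = 215662.65060
PV of perpetuity: 215662.65060 / (1+0.083)^2 = 183873.02686
Total PV = 6961.75000 + 183873.02686 = 190834.77686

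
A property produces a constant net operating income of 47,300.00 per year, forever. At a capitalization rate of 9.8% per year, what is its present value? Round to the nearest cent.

482653.06

Level perpetuity: PV = C / r = 47,300.00 / 0.098 = 482,653.06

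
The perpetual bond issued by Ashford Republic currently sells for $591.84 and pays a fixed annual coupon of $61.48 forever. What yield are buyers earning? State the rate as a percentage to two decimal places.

10.39%

P = C/r ⇒ r = C/P = $61.48/$591.84 = 0.103879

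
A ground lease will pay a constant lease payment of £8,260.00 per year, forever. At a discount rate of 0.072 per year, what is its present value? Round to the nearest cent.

£114722.22

Level perpetuity: PV = C / r = £8,260.00 / 0.072 = £114,722.22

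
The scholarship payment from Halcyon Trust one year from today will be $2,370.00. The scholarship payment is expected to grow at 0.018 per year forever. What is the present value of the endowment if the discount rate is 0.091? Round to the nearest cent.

$32465.75

Growing perpetuity: P = D₁ / (r − g) = $2,370.0000 / (0.091 − 0.018) = $32,465.75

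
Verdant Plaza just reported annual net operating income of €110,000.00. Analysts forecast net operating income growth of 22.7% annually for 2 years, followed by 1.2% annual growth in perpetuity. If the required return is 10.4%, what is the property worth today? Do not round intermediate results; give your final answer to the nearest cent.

€1752770.85

D_1 = 134970.00000
D_2 = 165608.19000
Terminal value at year 2: TV = D_2×(1+g_2)/(r−g_2) = 167595.48828/0.092 = 1821690.09000
P_0 = D_1/(1+r)^1 + D_2/(1+r)^2 + TV/(1+r)^2
    = 122255.43478 + 135876.28485 + 1494639.13339 = 1752770.85302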